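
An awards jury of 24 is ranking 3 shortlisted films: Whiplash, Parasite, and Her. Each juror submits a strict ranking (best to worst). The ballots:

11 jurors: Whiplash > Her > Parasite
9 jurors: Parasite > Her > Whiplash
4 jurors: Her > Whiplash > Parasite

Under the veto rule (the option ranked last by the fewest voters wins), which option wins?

Her

Last-place votes: Whiplash 9, Parasite 15, Her 0.
Her is ranked last by the fewest voters, so Her wins.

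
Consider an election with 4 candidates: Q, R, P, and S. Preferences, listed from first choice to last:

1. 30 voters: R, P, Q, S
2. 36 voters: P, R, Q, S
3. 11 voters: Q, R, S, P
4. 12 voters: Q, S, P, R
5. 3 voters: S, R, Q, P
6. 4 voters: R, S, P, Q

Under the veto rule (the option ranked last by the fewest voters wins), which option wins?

Last-place votes: Q 4, R 12, P 14, S 66.
Q is ranked last by the fewest voters, so Q wins.

Q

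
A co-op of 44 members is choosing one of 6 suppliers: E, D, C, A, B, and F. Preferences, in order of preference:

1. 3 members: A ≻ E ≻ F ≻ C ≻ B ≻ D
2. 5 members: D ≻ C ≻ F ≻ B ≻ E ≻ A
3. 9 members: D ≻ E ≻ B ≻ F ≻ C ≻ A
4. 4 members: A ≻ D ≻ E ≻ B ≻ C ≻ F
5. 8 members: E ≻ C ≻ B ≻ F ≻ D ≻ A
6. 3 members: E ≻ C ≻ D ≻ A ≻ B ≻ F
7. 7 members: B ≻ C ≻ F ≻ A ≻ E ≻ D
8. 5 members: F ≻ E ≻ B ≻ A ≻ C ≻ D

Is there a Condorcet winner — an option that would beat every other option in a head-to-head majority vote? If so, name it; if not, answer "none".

E

E vs D: 26–18 for E.
E vs C: 32–12 for E.
E vs A: 30–14 for E.
E vs B: 32–12 for E.
E vs F: 27–17 for E.
E beats every other option head-to-head.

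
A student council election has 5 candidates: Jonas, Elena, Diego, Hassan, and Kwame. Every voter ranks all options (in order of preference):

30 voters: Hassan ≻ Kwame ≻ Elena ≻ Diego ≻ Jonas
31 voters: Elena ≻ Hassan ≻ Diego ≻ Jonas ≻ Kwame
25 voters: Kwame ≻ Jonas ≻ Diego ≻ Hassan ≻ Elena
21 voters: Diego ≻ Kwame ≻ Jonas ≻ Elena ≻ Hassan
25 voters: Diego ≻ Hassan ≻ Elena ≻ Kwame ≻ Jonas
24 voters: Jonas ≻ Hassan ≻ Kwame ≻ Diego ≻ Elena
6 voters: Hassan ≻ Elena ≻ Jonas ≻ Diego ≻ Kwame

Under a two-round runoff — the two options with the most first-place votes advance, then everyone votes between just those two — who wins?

Round 1 first-place votes: Jonas 24, Elena 31, Diego 46, Hassan 36, Kwame 25.
Diego and Hassan advance.
Runoff: Diego is preferred to Hassan by 71 voters; Hassan by 91.
Hassan wins the runoff.

Hassan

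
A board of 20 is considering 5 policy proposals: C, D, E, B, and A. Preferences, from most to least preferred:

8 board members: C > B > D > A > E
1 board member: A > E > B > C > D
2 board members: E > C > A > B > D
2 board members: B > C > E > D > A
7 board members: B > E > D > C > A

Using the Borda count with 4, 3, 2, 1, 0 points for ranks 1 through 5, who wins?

B

C: 8·4 + 1·1 + 2·3 + 2·3 + 7·1 = 52
D: 8·2 + 1·0 + 2·0 + 2·1 + 7·2 = 32
E: 8·0 + 1·3 + 2·4 + 2·2 + 7·3 = 36
B: 8·3 + 1·2 + 2·1 + 2·4 + 7·4 = 64
A: 8·1 + 1·4 + 2·2 + 2·0 + 7·0 = 16
B has the highest Borda score (64).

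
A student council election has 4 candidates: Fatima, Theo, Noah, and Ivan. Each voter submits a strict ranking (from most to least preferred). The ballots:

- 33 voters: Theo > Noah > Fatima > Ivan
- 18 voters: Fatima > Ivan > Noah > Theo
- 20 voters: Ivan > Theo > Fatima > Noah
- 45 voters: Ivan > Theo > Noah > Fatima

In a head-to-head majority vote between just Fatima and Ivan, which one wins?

Voters preferring Fatima to Ivan: 51; preferring Ivan to Fatima: 65.
Ivan wins the head-to-head.

Ivan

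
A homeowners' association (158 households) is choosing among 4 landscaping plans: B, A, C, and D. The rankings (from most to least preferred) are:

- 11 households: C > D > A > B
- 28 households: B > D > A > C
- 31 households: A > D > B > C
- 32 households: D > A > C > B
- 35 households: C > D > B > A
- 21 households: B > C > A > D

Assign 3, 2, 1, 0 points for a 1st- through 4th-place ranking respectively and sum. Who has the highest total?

B: 11·0 + 28·3 + 31·1 + 32·0 + 35·1 + 21·3 = 213
A: 11·1 + 28·1 + 31·3 + 32·2 + 35·0 + 21·1 = 217
C: 11·3 + 28·0 + 31·0 + 32·1 + 35·3 + 21·2 = 212
D: 11·2 + 28·2 + 31·2 + 32·3 + 35·2 + 21·0 = 306
D has the highest Borda score (306).

D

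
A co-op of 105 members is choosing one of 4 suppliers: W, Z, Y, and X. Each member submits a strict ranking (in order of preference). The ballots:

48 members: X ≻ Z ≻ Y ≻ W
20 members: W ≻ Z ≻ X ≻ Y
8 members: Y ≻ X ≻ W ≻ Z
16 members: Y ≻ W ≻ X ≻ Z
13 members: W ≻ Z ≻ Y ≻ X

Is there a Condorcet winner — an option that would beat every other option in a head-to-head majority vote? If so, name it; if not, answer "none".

X

X vs W: 56–49 for X.
X vs Z: 72–33 for X.
X vs Y: 68–37 for X.
X beats every other option head-to-head.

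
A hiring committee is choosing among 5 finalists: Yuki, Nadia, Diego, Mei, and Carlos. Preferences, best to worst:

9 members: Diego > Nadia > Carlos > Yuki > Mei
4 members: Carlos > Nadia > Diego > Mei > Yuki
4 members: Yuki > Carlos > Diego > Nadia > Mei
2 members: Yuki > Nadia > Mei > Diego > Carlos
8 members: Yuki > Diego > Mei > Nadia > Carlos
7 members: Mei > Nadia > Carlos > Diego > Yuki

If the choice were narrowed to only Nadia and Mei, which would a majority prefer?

Voters preferring Nadia to Mei: 19; preferring Mei to Nadia: 15.
Nadia wins the head-to-head.

Nadia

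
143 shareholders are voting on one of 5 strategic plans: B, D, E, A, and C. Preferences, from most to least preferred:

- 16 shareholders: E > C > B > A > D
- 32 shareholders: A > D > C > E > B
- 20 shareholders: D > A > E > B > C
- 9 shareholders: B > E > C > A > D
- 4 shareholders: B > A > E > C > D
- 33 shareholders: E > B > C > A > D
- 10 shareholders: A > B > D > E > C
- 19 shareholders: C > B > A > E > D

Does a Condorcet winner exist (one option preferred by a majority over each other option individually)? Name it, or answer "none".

none

Checking pairwise contests:
E beats B 101–42.
B beats D 91–52.
A beats E 85–58.
B beats A 81–62.
B beats C 76–67.
Every option loses at least one head-to-head, so there is no Condorcet winner.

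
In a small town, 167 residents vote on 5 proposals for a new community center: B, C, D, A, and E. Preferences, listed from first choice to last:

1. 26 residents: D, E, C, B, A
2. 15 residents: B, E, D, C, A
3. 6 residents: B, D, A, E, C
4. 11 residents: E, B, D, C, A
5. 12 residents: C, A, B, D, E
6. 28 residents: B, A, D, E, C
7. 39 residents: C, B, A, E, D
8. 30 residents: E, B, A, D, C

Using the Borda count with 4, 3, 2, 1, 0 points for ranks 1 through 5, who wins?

B: 26·1 + 15·4 + 6·4 + 11·3 + 12·2 + 28·4 + 39·3 + 30·3 = 486
C: 26·2 + 15·1 + 6·0 + 11·1 + 12·4 + 28·0 + 39·4 + 30·0 = 282
D: 26·4 + 15·2 + 6·3 + 11·2 + 12·1 + 28·2 + 39·0 + 30·1 = 272
A: 26·0 + 15·0 + 6·2 + 11·0 + 12·3 + 28·3 + 39·2 + 30·2 = 270
E: 26·3 + 15·3 + 6·1 + 11·4 + 12·0 + 28·1 + 39·1 + 30·4 = 360
B has the highest Borda score (486).

B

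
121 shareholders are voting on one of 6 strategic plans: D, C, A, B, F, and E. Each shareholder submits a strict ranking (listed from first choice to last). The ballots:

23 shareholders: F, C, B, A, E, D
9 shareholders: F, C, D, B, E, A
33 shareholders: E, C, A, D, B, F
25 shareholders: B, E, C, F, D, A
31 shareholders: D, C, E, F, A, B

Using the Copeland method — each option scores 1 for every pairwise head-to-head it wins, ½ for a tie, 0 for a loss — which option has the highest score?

D: beats A, B, and F; loses to C and E → score 3.
C: beats D, A, B, F, and E → score 5.
A: beats B; loses to D, C, F, and E → score 1.
B: loses to D, C, A, F, and E → score 0.
F: beats A and B; loses to D, C, and E → score 2.
E: beats D, A, B, and F; loses to C → score 4.
C has the best pairwise record.

C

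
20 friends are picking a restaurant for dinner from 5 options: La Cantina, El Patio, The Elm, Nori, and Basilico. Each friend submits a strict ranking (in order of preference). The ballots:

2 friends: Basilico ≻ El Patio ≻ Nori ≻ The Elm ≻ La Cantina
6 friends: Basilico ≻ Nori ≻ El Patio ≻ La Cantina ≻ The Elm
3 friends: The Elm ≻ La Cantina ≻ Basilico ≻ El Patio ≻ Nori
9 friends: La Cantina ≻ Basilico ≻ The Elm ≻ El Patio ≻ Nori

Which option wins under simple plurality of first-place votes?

La Cantina

First-place votes: La Cantina 9, El Patio 0, The Elm 3, Nori 0, Basilico 8.
La Cantina has the most first-place votes.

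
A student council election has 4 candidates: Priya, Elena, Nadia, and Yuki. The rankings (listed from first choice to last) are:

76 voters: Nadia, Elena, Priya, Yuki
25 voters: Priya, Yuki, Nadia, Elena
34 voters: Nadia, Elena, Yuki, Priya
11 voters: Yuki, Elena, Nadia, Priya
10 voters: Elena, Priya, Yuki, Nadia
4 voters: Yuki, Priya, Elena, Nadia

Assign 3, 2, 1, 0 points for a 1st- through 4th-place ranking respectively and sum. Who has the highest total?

Priya: 76·1 + 25·3 + 34·0 + 11·0 + 10·2 + 4·2 = 179
Elena: 76·2 + 25·0 + 34·2 + 11·2 + 10·3 + 4·1 = 276
Nadia: 76·3 + 25·1 + 34·3 + 11·1 + 10·0 + 4·0 = 366
Yuki: 76·0 + 25·2 + 34·1 + 11·3 + 10·1 + 4·3 = 139
Nadia has the highest Borda score (366).

Nadia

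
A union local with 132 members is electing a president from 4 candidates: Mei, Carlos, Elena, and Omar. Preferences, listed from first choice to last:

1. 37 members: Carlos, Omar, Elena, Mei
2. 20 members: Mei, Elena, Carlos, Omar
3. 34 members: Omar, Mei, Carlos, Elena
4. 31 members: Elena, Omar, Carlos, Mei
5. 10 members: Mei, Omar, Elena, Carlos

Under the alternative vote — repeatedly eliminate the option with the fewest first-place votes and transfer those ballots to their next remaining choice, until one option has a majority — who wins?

Omar

Round 1: Mei 30, Carlos 37, Elena 31, Omar 34. Eliminate Mei.
Round 2: Carlos 37, Elena 51, Omar 44. Eliminate Carlos.
Round 3: Elena 51, Omar 81. Omar has a majority.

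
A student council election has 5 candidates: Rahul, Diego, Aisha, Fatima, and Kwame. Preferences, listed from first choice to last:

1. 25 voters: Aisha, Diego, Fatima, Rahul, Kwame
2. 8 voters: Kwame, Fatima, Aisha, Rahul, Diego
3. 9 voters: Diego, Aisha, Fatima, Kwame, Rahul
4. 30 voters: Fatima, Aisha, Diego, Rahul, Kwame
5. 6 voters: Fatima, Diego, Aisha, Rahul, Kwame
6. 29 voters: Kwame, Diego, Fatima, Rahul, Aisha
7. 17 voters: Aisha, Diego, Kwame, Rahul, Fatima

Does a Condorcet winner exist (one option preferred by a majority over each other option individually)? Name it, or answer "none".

Checking pairwise contests:
Diego beats Rahul 116–8.
Aisha beats Diego 80–44.
Fatima beats Aisha 73–51.
Diego beats Fatima 80–44.
Diego beats Kwame 87–37.
Every option loses at least one head-to-head, so there is no Condorcet winner.

none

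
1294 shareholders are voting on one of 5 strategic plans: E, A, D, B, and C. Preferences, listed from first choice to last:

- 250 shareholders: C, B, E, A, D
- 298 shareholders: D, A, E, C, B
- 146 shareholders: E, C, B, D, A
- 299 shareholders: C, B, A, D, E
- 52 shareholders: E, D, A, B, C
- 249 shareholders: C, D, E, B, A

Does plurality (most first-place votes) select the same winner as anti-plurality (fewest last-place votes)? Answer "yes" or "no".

Plurality — first-place votes: E 198, A 0, D 298, B 0, C 798. Winner: C.
Anti-plurality — last-place votes: E 299, A 395, D 250, B 298, C 52. Winner: C.
The two methods agree.

yes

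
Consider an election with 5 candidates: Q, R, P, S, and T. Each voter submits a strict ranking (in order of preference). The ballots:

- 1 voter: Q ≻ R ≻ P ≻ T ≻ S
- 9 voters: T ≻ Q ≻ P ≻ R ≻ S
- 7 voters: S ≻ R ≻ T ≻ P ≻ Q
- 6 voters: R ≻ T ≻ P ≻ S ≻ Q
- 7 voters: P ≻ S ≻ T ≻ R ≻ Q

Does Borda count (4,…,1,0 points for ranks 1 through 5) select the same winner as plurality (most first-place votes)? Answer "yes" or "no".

yes

Borda — scores: Q 31, R 64, P 67, S 55, T 83. Winner: T.
Plurality — first-place votes: Q 1, R 6, P 7, S 7, T 9. Winner: T.
The two methods agree.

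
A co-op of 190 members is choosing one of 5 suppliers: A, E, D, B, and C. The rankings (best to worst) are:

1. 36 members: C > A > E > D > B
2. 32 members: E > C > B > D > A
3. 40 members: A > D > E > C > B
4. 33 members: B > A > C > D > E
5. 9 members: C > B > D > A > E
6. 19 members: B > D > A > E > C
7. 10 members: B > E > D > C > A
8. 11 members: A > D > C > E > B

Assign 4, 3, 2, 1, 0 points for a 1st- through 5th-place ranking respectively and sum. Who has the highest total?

A

A: 36·3 + 32·0 + 40·4 + 33·3 + 9·1 + 19·2 + 10·0 + 11·4 = 458
E: 36·2 + 32·4 + 40·2 + 33·0 + 9·0 + 19·1 + 10·3 + 11·1 = 340
D: 36·1 + 32·1 + 40·3 + 33·1 + 9·2 + 19·3 + 10·2 + 11·3 = 349
B: 36·0 + 32·2 + 40·0 + 33·4 + 9·3 + 19·4 + 10·4 + 11·0 = 339
C: 36·4 + 32·3 + 40·1 + 33·2 + 9·4 + 19·0 + 10·1 + 11·2 = 414
A has the highest Borda score (458).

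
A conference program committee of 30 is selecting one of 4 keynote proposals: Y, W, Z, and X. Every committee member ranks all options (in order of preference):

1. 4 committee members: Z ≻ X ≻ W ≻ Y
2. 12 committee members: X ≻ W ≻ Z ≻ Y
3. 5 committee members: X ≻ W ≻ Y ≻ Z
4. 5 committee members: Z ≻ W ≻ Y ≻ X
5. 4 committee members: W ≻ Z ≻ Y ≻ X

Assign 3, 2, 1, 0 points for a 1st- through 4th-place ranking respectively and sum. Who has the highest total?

Y: 4·0 + 12·0 + 5·1 + 5·1 + 4·1 = 14
W: 4·1 + 12·2 + 5·2 + 5·2 + 4·3 = 60
Z: 4·3 + 12·1 + 5·0 + 5·3 + 4·2 = 47
X: 4·2 + 12·3 + 5·3 + 5·0 + 4·0 = 59
W has the highest Borda score (60).

W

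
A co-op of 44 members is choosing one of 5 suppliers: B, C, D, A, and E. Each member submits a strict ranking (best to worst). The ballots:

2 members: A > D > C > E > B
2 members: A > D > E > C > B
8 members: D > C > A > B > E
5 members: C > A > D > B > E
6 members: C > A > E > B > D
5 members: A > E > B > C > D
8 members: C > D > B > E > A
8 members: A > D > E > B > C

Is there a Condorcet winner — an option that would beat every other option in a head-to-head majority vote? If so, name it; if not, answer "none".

C vs B: 31–13 for C.
C vs D: 24–20 for C.
C vs A: 27–17 for C.
C vs E: 29–15 for C.
C beats every other option head-to-head.

C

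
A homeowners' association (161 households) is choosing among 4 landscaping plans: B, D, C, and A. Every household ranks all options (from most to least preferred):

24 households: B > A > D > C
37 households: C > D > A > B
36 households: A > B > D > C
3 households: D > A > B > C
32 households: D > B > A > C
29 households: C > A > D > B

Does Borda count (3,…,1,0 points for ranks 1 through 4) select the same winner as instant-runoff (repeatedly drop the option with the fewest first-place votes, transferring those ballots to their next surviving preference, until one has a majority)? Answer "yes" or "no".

Borda — scores: B 211, D 268, C 198, A 289. Winner: A.
Instant-runoff — R1 B 24, D 35, C 66, A 36 (B out); R2 D 35, C 66, A 60 (D out); R3 C 66, A 95 (A winner). Winner: A.
The two methods agree.

yes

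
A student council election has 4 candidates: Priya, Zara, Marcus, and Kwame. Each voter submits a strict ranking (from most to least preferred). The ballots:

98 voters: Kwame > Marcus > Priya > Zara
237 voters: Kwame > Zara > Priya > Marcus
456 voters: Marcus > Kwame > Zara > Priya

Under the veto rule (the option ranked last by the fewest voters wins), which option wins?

Last-place votes: Priya 456, Zara 98, Marcus 237, Kwame 0.
Kwame is ranked last by the fewest voters, so Kwame wins.

Kwame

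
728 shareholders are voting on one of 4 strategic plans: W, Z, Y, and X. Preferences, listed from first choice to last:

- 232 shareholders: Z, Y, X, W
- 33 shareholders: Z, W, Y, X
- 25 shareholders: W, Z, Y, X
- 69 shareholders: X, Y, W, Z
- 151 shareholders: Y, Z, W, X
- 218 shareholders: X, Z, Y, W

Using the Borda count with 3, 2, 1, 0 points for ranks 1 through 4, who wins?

Z

W: 232·0 + 33·2 + 25·3 + 69·1 + 151·1 + 218·0 = 361
Z: 232·3 + 33·3 + 25·2 + 69·0 + 151·2 + 218·2 = 1583
Y: 232·2 + 33·1 + 25·1 + 69·2 + 151·3 + 218·1 = 1331
X: 232·1 + 33·0 + 25·0 + 69·3 + 151·0 + 218·3 = 1093
Z has the highest Borda score (1583).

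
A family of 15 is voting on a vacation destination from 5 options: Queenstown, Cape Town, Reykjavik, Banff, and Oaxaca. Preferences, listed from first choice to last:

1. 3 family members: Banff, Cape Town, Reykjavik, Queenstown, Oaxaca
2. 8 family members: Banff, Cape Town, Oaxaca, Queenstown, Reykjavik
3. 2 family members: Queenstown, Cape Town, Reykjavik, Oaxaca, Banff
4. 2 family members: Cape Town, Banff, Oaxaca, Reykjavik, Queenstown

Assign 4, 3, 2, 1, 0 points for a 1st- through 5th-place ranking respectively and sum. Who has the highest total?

Queenstown: 3·1 + 8·1 + 2·4 + 2·0 = 19
Cape Town: 3·3 + 8·3 + 2·3 + 2·4 = 47
Reykjavik: 3·2 + 8·0 + 2·2 + 2·1 = 12
Banff: 3·4 + 8·4 + 2·0 + 2·3 = 50
Oaxaca: 3·0 + 8·2 + 2·1 + 2·2 = 22
Banff has the highest Borda score (50).

Banff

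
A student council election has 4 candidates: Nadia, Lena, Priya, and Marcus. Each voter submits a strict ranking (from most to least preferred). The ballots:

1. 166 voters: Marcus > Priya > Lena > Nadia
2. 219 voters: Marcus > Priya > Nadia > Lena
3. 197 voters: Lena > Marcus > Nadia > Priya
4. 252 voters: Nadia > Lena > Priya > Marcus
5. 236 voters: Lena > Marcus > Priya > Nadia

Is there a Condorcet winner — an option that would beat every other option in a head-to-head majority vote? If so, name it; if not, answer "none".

Lena

Lena vs Nadia: 599–471 for Lena.
Lena vs Priya: 685–385 for Lena.
Lena vs Marcus: 685–385 for Lena.
Lena beats every other option head-to-head.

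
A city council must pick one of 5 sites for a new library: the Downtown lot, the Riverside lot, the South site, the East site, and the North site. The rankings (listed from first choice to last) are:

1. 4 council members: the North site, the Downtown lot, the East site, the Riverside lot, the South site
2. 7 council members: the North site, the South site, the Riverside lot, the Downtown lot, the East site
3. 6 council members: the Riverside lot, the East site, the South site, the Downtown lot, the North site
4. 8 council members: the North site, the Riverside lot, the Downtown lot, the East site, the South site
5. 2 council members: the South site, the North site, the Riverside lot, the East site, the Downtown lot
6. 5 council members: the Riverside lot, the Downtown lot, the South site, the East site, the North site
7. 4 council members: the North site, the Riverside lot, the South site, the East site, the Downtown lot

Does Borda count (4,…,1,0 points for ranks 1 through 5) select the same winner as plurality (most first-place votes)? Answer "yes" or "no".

no

Borda — scores: the Downtown lot 56, the Riverside lot 102, the South site 59, the East site 45, the North site 98. Winner: the Riverside lot.
Plurality — first-place votes: the Downtown lot 0, the Riverside lot 11, the South site 2, the East site 0, the North site 23. Winner: the North site.
The two methods disagree.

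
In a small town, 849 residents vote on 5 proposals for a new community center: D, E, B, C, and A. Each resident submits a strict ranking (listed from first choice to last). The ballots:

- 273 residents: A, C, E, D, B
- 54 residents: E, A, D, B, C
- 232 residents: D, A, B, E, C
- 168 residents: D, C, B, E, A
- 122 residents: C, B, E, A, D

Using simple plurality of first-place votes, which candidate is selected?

First-place votes: D 400, E 54, B 0, C 122, A 273.
D has the most first-place votes.

D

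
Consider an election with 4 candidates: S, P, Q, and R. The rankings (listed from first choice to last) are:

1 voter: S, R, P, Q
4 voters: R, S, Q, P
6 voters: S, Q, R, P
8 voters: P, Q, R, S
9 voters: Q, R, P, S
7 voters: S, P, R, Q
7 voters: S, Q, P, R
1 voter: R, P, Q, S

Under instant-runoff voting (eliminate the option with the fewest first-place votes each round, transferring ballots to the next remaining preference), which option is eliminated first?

Round 1: S 21, P 8, Q 9, R 5. Eliminate R.

R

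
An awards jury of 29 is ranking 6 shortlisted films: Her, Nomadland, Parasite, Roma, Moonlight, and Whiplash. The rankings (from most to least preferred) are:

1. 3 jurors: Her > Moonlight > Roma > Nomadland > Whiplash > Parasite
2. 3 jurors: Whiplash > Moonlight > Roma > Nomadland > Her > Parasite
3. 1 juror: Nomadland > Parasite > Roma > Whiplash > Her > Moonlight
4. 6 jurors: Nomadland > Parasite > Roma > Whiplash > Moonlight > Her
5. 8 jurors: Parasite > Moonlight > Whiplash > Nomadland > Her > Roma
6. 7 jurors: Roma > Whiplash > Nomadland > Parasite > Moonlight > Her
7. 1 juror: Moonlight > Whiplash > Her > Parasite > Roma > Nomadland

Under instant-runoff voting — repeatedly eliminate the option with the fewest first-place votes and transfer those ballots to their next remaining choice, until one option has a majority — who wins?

Round 1: Her 3, Nomadland 7, Parasite 8, Roma 7, Moonlight 1, Whiplash 3. Eliminate Moonlight.
Round 2: Her 3, Nomadland 7, Parasite 8, Roma 7, Whiplash 4. Eliminate Her.
Round 3: Nomadland 7, Parasite 8, Roma 10, Whiplash 4. Eliminate Whiplash.
Round 4: Nomadland 7, Parasite 9, Roma 13. Eliminate Nomadland.
Round 5: Parasite 16, Roma 13. Parasite has a majority.

Parasite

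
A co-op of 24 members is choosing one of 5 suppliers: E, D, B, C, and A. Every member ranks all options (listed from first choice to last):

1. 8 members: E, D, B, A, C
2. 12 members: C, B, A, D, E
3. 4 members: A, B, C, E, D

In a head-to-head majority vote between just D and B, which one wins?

Voters preferring D to B: 8; preferring B to D: 16.
B wins the head-to-head.

B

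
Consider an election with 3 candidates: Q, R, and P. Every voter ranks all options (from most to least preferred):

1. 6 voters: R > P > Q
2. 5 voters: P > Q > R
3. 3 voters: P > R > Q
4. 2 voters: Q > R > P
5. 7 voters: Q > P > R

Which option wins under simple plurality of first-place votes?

First-place votes: Q 9, R 6, P 8.
Q has the most first-place votes.

Q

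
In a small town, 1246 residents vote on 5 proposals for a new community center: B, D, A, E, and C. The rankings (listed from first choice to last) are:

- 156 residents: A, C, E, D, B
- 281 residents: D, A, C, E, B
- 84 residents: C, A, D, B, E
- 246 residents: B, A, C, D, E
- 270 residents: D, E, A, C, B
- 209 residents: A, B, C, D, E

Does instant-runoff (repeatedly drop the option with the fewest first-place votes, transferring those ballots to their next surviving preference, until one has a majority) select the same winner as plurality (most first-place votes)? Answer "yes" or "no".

Instant-runoff — R1 B 246, D 551, A 365, E 0, C 84 (E out); R2 B 246, D 551, A 365, C 84 (C out); R3 B 246, D 551, A 449 (B out); R4 D 551, A 695 (A winner). Winner: A.
Plurality — first-place votes: B 246, D 551, A 365, E 0, C 84. Winner: D.
The two methods disagree.

no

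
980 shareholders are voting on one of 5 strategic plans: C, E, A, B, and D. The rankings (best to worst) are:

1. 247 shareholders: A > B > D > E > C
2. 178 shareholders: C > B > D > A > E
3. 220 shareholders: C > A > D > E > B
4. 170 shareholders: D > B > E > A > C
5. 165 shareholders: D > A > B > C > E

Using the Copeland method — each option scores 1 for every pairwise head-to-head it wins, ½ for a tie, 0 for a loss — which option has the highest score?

C: beats E; loses to A, B, and D → score 1.
E: loses to C, A, B, and D → score 0.
A: beats C, E, and B; loses to D → score 3.
B: beats C and E; loses to A and D → score 2.
D: beats C, E, A, and B → score 4.
D has the best pairwise record.

D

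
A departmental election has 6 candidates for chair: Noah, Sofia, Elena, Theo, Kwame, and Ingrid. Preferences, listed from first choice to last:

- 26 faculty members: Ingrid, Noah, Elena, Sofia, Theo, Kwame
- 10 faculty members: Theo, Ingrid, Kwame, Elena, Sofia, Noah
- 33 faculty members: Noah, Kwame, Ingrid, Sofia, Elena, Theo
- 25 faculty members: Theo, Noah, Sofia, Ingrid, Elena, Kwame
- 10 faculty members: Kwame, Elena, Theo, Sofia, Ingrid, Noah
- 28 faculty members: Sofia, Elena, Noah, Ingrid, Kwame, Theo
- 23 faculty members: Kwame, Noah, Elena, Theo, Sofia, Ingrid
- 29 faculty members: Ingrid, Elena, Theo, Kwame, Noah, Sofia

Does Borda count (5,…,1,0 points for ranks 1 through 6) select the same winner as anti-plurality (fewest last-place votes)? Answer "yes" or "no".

Borda — scores: Noah 574, Sofia 386, Elena 493, Theo 364, Kwame 413, Ingrid 530. Winner: Noah.
Anti-plurality — last-place votes: Noah 20, Sofia 29, Elena 0, Theo 61, Kwame 51, Ingrid 23. Winner: Elena.
The two methods disagree.

no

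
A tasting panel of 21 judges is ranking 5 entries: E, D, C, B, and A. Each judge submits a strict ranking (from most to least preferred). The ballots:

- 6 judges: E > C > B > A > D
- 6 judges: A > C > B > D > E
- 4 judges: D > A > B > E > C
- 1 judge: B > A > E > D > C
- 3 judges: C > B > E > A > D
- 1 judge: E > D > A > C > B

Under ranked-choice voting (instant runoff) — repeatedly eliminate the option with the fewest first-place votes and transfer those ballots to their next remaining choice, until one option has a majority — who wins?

Round 1: E 7, D 4, C 3, B 1, A 6. Eliminate B.
Round 2: E 7, D 4, C 3, A 7. Eliminate C.
Round 3: E 10, D 4, A 7. Eliminate D.
Round 4: E 10, A 11. A has a majority.

A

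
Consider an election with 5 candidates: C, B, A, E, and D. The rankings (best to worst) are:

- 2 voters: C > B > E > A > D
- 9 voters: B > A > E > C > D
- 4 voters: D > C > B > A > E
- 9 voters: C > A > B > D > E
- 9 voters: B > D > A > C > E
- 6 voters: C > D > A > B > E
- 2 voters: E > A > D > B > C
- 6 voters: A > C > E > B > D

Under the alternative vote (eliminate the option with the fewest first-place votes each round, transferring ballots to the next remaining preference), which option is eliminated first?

E

Round 1: C 17, B 18, A 6, E 2, D 4. Eliminate E.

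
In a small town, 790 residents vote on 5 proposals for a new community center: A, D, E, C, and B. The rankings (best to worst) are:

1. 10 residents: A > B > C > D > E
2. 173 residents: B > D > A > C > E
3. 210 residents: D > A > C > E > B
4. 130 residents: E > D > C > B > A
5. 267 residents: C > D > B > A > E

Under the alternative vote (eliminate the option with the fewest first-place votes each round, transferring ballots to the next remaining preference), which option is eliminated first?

A

Round 1: A 10, D 210, E 130, C 267, B 173. Eliminate A.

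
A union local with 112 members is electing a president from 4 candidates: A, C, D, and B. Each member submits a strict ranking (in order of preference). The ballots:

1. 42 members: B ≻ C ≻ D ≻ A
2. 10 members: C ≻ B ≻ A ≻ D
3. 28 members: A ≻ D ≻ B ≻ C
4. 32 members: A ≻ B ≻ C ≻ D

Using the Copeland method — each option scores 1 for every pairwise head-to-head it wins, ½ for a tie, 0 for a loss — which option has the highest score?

A: beats C, D, and B → score 3.
C: beats D; loses to A and B → score 1.
D: loses to A, C, and B → score 0.
B: beats C and D; loses to A → score 2.
A has the best pairwise record.

A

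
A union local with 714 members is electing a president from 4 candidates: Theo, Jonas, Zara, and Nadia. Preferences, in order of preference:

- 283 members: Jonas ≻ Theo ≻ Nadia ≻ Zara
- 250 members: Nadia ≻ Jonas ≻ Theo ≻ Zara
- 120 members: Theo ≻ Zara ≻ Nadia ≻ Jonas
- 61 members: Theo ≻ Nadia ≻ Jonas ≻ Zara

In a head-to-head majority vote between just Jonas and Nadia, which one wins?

Voters preferring Jonas to Nadia: 283; preferring Nadia to Jonas: 431.
Nadia wins the head-to-head.

Nadia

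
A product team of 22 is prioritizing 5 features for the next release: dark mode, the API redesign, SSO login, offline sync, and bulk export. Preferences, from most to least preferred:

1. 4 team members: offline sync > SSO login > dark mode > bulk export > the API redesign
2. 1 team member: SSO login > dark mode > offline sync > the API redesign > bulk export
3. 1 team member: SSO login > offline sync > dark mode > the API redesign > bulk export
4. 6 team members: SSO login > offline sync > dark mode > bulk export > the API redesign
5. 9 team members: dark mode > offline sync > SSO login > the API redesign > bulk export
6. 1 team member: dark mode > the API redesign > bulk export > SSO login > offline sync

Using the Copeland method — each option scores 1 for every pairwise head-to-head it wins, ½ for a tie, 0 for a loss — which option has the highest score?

dark mode: beats the API redesign and bulk export; ties offline sync; loses to SSO login → score 2.5.
the API redesign: beats bulk export; loses to dark mode, SSO login, and offline sync → score 1.
SSO login: beats dark mode, the API redesign, and bulk export; loses to offline sync → score 3.
offline sync: beats the API redesign, SSO login, and bulk export; ties dark mode → score 3.5.
bulk export: loses to dark mode, the API redesign, SSO login, and offline sync → score 0.
offline sync has the best pairwise record.

offline sync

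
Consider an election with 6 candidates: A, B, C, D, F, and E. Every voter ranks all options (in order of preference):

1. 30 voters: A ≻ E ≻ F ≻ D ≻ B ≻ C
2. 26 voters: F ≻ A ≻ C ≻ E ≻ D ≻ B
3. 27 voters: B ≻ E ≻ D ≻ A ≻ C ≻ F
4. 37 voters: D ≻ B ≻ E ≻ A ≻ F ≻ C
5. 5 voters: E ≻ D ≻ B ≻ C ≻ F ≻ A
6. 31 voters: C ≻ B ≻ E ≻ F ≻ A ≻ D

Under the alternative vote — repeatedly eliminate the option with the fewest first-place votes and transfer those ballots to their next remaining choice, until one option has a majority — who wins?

Round 1: A 30, B 27, C 31, D 37, F 26, E 5. Eliminate E.
Round 2: A 30, B 27, C 31, D 42, F 26. Eliminate F.
Round 3: A 56, B 27, C 31, D 42. Eliminate B.
Round 4: A 56, C 31, D 69. Eliminate C.
Round 5: A 87, D 69. A has a majority.

A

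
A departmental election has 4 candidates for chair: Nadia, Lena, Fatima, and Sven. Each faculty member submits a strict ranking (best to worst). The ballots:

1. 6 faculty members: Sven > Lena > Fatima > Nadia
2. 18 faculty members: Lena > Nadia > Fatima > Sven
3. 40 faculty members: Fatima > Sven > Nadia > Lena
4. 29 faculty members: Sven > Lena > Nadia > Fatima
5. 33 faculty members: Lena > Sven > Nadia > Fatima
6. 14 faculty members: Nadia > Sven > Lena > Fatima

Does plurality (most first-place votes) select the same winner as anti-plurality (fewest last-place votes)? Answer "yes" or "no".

no

Plurality — first-place votes: Nadia 14, Lena 51, Fatima 40, Sven 35. Winner: Lena.
Anti-plurality — last-place votes: Nadia 6, Lena 40, Fatima 76, Sven 18. Winner: Nadia.
The two methods disagree.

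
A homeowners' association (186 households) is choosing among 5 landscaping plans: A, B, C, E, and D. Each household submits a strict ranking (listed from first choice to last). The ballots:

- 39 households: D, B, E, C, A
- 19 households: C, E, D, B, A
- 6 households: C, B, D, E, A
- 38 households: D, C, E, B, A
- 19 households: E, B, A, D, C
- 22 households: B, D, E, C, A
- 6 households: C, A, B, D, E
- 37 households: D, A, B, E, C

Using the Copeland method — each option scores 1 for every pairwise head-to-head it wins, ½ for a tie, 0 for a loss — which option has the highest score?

D

A: loses to B, C, E, and D → score 0.
B: beats A, C, and E; loses to D → score 3.
C: beats A; loses to B, E, and D → score 1.
E: beats A and C; loses to B and D → score 2.
D: beats A, B, C, and E → score 4.
D has the best pairwise record.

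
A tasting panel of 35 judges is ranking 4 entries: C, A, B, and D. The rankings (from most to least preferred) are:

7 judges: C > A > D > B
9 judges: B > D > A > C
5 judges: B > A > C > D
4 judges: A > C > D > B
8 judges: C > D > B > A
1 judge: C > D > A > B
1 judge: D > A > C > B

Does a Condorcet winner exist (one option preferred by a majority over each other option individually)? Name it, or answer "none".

Checking pairwise contests:
A beats C 19–16.
B beats A 22–13.
C beats B 21–14.
C beats D 25–10.
Every option loses at least one head-to-head, so there is no Condorcet winner.

none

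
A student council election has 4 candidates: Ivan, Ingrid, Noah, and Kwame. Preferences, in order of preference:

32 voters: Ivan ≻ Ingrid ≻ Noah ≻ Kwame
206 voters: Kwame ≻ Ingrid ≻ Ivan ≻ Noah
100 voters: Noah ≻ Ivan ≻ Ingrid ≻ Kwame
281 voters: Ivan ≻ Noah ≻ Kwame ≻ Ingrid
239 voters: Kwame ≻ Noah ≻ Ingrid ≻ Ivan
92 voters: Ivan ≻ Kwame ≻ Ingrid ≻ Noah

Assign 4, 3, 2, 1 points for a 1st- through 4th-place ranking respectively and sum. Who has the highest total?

Ivan: 32·4 + 206·2 + 100·3 + 281·4 + 239·1 + 92·4 = 2571
Ingrid: 32·3 + 206·3 + 100·2 + 281·1 + 239·2 + 92·2 = 1857
Noah: 32·2 + 206·1 + 100·4 + 281·3 + 239·3 + 92·1 = 2322
Kwame: 32·1 + 206·4 + 100·1 + 281·2 + 239·4 + 92·3 = 2750
Kwame has the highest Borda score (2750).

Kwame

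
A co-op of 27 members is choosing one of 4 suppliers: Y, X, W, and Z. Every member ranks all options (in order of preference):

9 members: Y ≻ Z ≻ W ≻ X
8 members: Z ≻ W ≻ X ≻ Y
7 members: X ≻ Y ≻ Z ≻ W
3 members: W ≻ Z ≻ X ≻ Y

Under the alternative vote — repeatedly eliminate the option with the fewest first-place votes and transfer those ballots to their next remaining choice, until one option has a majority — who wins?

Y

Round 1: Y 9, X 7, W 3, Z 8. Eliminate W.
Round 2: Y 9, X 7, Z 11. Eliminate X.
Round 3: Y 16, Z 11. Y has a majority.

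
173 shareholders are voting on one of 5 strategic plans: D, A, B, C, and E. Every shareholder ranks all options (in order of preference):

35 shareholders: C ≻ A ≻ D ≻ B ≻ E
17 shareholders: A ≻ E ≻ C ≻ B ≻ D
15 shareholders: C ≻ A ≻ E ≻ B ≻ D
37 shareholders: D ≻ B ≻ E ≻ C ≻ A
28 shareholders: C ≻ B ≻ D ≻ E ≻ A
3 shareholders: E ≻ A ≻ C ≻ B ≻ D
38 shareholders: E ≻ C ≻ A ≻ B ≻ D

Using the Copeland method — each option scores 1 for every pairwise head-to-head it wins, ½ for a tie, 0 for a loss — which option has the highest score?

D: beats E; loses to A, B, and C → score 1.
A: beats D and B; loses to C and E → score 2.
B: beats D and E; loses to A and C → score 2.
C: beats D, A, and B; loses to E → score 3.
E: beats A and C; loses to D and B → score 2.
C has the best pairwise record.

C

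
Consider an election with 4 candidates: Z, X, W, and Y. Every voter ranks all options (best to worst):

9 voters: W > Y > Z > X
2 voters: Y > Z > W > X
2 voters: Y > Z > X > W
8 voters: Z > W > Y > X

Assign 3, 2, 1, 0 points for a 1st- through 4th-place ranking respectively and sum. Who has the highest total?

W

Z: 9·1 + 2·2 + 2·2 + 8·3 = 41
X: 9·0 + 2·0 + 2·1 + 8·0 = 2
W: 9·3 + 2·1 + 2·0 + 8·2 = 45
Y: 9·2 + 2·3 + 2·3 + 8·1 = 38
W has the highest Borda score (45).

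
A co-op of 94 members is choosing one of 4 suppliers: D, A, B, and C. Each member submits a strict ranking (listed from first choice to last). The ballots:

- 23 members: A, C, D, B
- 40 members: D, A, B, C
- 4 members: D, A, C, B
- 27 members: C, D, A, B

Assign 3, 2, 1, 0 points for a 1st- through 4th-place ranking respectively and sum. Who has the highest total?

D: 23·1 + 40·3 + 4·3 + 27·2 = 209
A: 23·3 + 40·2 + 4·2 + 27·1 = 184
B: 23·0 + 40·1 + 4·0 + 27·0 = 40
C: 23·2 + 40·0 + 4·1 + 27·3 = 131
D has the highest Borda score (209).

D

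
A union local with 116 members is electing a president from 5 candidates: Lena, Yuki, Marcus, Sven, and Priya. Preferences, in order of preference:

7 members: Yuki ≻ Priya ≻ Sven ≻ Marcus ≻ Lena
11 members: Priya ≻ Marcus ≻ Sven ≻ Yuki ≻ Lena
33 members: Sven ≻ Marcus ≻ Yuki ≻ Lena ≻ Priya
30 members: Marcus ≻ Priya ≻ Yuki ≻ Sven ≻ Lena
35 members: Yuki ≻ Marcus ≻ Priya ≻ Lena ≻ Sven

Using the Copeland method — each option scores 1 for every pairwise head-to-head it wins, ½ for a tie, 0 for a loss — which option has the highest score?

Marcus

Lena: loses to Yuki, Marcus, Sven, and Priya → score 0.
Yuki: beats Lena, Sven, and Priya; loses to Marcus → score 3.
Marcus: beats Lena, Yuki, Sven, and Priya → score 4.
Sven: beats Lena; loses to Yuki, Marcus, and Priya → score 1.
Priya: beats Lena and Sven; loses to Yuki and Marcus → score 2.
Marcus has the best pairwise record.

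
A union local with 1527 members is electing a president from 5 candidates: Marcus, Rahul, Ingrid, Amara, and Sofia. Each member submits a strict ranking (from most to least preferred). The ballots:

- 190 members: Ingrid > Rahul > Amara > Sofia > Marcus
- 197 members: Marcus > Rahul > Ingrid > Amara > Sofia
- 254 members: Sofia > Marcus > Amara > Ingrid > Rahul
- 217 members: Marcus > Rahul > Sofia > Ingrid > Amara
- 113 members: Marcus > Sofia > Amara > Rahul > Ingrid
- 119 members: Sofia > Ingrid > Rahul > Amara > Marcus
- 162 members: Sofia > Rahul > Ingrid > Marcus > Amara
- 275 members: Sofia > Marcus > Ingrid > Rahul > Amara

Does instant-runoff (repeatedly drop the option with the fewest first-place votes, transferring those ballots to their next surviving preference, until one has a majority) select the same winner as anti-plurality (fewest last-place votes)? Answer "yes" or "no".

no

Instant-runoff — R1 Marcus 527, Rahul 0, Ingrid 190, Amara 0, Sofia 810 (Sofia winner). Winner: Sofia.
Anti-plurality — last-place votes: Marcus 309, Rahul 254, Ingrid 113, Amara 654, Sofia 197. Winner: Ingrid.
The two methods disagree.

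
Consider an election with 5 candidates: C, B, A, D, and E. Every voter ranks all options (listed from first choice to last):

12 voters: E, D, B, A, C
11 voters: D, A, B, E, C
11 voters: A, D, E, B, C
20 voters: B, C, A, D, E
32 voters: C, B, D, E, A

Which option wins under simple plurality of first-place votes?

First-place votes: C 32, B 20, A 11, D 11, E 12.
C has the most first-place votes.

C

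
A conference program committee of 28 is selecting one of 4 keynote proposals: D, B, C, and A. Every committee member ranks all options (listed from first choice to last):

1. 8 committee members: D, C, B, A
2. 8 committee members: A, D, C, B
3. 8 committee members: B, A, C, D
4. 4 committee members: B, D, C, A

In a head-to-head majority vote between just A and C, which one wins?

Voters preferring A to C: 16; preferring C to A: 12.
A wins the head-to-head.

A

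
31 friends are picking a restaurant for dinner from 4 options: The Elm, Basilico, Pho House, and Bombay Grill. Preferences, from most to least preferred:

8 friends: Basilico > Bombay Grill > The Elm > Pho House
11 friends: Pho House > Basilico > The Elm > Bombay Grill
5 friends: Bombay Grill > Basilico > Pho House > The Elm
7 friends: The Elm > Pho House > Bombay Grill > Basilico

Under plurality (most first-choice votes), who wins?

First-place votes: The Elm 7, Basilico 8, Pho House 11, Bombay Grill 5.
Pho House has the most first-place votes.

Pho House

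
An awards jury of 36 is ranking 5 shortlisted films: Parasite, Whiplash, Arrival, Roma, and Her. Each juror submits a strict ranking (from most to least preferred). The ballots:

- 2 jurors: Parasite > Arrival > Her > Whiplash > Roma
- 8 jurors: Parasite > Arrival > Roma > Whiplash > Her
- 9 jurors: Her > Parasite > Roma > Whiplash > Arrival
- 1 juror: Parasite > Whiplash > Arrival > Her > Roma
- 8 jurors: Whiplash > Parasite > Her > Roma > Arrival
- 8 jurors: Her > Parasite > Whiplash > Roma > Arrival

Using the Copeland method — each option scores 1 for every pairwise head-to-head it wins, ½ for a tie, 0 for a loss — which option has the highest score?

Parasite: beats Whiplash, Arrival, Roma, and Her → score 4.
Whiplash: beats Arrival and Roma; loses to Parasite and Her → score 2.
Arrival: loses to Parasite, Whiplash, Roma, and Her → score 0.
Roma: beats Arrival; loses to Parasite, Whiplash, and Her → score 1.
Her: beats Whiplash, Arrival, and Roma; loses to Parasite → score 3.
Parasite has the best pairwise record.

Parasite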